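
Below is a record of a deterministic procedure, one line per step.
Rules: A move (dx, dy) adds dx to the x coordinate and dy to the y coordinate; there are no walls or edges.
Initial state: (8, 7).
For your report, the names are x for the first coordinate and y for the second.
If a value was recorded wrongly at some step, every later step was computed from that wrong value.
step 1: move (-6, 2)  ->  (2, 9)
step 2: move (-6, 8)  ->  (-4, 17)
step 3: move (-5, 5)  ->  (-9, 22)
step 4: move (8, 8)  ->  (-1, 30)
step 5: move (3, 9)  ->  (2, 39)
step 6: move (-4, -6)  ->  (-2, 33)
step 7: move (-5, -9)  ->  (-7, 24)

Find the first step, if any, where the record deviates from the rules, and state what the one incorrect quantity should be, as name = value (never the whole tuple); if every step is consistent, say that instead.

1. x = 8 + (-6) = 2, y = 7 + (2) = 9 (no discrepancy)
2. x = 2 + (-6) = -4, y = 9 + (8) = 17 (agrees with the record)
3. x = -4 + (-5) = -9, y = 17 + (5) = 22 (matches)
4. x = -9 + (8) = -1, y = 22 + (8) = 30 (matches)
5. x = -1 + (3) = 2, y = 30 + (9) = 39 (consistent with the record)
6. x = 2 + (-4) = -2, y = 39 + (-6) = 33 (checks out)
7. x = -2 + (-5) = -7, y = 33 + (-9) = 24 (no discrepancy)
Each recorded entry agrees with the recomputation.

no error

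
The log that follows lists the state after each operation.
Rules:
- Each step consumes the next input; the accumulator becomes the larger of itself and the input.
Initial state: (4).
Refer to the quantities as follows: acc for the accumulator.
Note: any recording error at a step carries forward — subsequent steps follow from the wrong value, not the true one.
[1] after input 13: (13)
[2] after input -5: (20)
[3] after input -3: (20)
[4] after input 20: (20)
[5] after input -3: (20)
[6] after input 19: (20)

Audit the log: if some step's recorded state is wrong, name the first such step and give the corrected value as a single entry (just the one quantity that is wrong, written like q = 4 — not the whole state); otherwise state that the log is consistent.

step 2, acc = 13

1. acc = max(4, 13) = 13 (matches)
2. acc = max(13, -5) = 13 (the entry is off here)
Step 2 is the first one off; corrected, acc = 13.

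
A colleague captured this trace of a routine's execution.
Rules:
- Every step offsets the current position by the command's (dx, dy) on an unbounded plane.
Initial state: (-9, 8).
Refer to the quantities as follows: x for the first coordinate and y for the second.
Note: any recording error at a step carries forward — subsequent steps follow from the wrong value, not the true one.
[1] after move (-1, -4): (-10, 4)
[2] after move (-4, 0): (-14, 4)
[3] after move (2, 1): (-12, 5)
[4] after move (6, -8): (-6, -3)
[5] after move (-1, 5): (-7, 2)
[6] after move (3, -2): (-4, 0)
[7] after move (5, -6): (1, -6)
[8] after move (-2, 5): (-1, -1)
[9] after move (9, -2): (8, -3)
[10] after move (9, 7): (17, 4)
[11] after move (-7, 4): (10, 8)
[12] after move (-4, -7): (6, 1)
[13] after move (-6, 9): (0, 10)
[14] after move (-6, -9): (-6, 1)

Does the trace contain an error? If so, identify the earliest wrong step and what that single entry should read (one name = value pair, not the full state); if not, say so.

no error

Step 1: x = -9 + (-1) = -10, y = 8 + (-4) = 4 — verified.
Step 2: x = -10 + (-4) = -14, y = 4 + (0) = 4 — in agreement.
Step 3: x = -14 + (2) = -12, y = 4 + (1) = 5 — matches.
Step 4: x = -12 + (6) = -6, y = 5 + (-8) = -3 — consistent with the trace.
Step 5: x = -6 + (-1) = -7, y = -3 + (5) = 2 — matches.
Step 6: x = -7 + (3) = -4, y = 2 + (-2) = 0 — exactly as logged.
Step 7: x = -4 + (5) = 1, y = 0 + (-6) = -6 — in agreement.
Step 8: x = 1 + (-2) = -1, y = -6 + (5) = -1 — verified.
Step 9: x = -1 + (9) = 8, y = -1 + (-2) = -3 — exactly as logged.
Step 10: x = 8 + (9) = 17, y = -3 + (7) = 4 — checks out.
Step 11: x = 17 + (-7) = 10, y = 4 + (4) = 8 — confirmed correct.
Step 12: x = 10 + (-4) = 6, y = 8 + (-7) = 1 — in agreement.
Step 13: x = 6 + (-6) = 0, y = 1 + (9) = 10 — exactly as logged.
Step 14: x = 0 + (-6) = -6, y = 10 + (-9) = 1 — consistent with the trace.
Nothing is out of place; the run is error-free.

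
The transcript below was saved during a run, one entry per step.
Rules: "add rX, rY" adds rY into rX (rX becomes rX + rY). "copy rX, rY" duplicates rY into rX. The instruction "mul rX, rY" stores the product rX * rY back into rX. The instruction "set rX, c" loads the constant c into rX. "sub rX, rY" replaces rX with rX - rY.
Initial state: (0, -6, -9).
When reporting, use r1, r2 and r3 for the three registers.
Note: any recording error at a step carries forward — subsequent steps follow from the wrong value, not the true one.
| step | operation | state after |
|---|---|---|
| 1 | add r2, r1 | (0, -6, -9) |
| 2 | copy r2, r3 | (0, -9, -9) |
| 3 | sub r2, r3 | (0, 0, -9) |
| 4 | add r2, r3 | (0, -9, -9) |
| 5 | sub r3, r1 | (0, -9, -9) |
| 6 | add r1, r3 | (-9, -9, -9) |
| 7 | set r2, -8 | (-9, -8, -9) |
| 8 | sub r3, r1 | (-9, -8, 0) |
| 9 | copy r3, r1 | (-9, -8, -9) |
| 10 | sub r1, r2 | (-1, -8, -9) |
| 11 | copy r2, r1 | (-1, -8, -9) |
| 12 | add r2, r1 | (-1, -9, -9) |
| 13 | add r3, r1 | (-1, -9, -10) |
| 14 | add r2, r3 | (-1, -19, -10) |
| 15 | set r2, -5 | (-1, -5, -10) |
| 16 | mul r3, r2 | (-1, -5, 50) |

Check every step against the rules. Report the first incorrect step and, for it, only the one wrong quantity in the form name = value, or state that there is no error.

step 11, r2 = -1

1. r2 = -6 + 0 = -6 (in agreement)
2. r2 = -9 (checks out)
3. r2 = -9 - -9 = 0 (confirmed correct)
4. r2 = 0 + -9 = -9 (matches)
5. r3 = -9 - 0 = -9 (consistent with the transcript)
6. r1 = 0 + -9 = -9 (matches)
7. r2 = -8 (no discrepancy)
8. r3 = -9 - -9 = 0 (in agreement)
9. r3 = -9 (in agreement)
10. r1 = -9 - -8 = -1 (exactly as logged)
11. r2 = -1 (this is not what the transcript shows)
The audit stops at step 11: the recorded entry is wrong and should be r2 = -1.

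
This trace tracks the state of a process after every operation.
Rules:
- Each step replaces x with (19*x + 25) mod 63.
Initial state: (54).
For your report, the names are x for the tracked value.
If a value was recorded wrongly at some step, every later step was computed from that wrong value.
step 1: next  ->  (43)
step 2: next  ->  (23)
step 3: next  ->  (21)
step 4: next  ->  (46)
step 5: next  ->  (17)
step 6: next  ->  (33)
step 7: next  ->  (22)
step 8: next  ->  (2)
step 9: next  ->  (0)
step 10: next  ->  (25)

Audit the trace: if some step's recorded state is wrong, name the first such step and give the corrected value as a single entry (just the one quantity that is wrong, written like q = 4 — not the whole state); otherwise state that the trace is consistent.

Step 1: x = (19*54 + 25) mod 63 = 43 — no discrepancy.
Step 2: x = (19*43 + 25) mod 63 = 23 — same as recorded.
Step 3: x = (19*23 + 25) mod 63 = 21 — checks out.
Step 4: x = (19*21 + 25) mod 63 = 46 — confirmed correct.
Step 5: x = (19*46 + 25) mod 63 = 17 — in agreement.
Step 6: x = (19*17 + 25) mod 63 = 33 — in agreement.
Step 7: x = (19*33 + 25) mod 63 = 22 — no discrepancy.
Step 8: x = (19*22 + 25) mod 63 = 2 — checks out.
Step 9: x = (19*2 + 25) mod 63 = 0 — consistent with the trace.
Step 10: x = (19*0 + 25) mod 63 = 25 — no discrepancy.
Every step is consistent.

no error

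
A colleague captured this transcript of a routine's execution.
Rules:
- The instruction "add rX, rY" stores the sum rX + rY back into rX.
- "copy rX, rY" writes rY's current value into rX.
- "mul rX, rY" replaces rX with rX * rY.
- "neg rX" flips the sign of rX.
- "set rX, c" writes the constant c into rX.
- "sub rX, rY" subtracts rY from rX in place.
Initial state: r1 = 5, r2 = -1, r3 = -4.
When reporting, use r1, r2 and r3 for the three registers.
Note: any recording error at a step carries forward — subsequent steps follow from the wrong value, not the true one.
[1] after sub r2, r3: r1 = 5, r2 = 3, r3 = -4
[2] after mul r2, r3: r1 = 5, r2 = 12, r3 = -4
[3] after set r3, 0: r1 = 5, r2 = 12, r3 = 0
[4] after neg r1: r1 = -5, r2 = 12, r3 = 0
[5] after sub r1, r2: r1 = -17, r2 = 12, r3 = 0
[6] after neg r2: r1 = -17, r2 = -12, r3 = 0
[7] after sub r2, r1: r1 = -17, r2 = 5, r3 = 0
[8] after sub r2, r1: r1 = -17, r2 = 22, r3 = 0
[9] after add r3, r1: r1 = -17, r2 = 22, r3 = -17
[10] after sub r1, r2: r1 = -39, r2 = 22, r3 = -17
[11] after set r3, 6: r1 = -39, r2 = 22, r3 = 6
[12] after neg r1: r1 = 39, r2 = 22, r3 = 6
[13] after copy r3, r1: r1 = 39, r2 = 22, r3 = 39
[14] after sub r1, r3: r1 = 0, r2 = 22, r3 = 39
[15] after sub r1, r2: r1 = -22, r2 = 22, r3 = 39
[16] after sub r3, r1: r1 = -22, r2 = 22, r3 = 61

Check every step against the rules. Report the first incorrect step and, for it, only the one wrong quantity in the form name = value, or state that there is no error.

Recomputing the run from the initial state:
step 1: r1 = 5, r2 = 3, r3 = -4
step 2: r1 = 5, r2 = -12, r3 = -4
step 3: r1 = 5, r2 = -12, r3 = 0
step 4: r1 = -5, r2 = -12, r3 = 0
step 5: r1 = 7, r2 = -12, r3 = 0
step 6: r1 = 7, r2 = 12, r3 = 0
step 7: r1 = 7, r2 = 5, r3 = 0
step 8: r1 = 7, r2 = -2, r3 = 0
step 9: r1 = 7, r2 = -2, r3 = 7
step 10: r1 = 9, r2 = -2, r3 = 7
step 11: r1 = 9, r2 = -2, r3 = 6
step 12: r1 = -9, r2 = -2, r3 = 6
step 13: r1 = -9, r2 = -2, r3 = -9
step 14: r1 = 0, r2 = -2, r3 = -9
step 15: r1 = 2, r2 = -2, r3 = -9
step 16: r1 = 2, r2 = -2, r3 = -11
The first disagreement with the transcript is at step 2, where the value should be r2 = -12.

step 2, r2 = -12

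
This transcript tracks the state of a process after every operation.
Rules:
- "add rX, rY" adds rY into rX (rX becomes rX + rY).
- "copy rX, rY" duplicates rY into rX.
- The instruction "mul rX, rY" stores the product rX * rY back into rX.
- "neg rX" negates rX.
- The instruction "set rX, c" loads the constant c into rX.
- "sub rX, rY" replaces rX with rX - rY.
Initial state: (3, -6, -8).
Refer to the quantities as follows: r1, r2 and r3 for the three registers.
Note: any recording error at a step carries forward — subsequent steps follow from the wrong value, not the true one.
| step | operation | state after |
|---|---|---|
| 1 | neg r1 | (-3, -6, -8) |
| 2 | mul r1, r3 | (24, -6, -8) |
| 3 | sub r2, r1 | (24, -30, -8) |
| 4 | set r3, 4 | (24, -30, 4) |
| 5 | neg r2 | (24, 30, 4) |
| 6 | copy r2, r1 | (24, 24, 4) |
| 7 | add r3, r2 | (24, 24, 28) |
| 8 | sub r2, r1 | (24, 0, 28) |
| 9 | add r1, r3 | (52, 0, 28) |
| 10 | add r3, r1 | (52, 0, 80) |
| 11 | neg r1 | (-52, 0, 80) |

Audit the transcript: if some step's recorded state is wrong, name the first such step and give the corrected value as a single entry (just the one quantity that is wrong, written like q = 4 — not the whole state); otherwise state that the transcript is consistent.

no error

step 1: r1 = -(3) = -3 -> confirmed correct
step 2: r1 = -3 * -8 = 24 -> verified
step 3: r2 = -6 - 24 = -30 -> exactly as logged
step 4: r3 = 4 -> confirmed correct
step 5: r2 = -(-30) = 30 -> same as recorded
step 6: r2 = 24 -> agrees with the transcript
step 7: r3 = 4 + 24 = 28 -> no discrepancy
step 8: r2 = 24 - 24 = 0 -> no discrepancy
step 9: r1 = 24 + 28 = 52 -> exactly as logged
step 10: r3 = 28 + 52 = 80 -> confirmed correct
step 11: r1 = -(52) = -52 -> same as recorded
All entries verified; no error found.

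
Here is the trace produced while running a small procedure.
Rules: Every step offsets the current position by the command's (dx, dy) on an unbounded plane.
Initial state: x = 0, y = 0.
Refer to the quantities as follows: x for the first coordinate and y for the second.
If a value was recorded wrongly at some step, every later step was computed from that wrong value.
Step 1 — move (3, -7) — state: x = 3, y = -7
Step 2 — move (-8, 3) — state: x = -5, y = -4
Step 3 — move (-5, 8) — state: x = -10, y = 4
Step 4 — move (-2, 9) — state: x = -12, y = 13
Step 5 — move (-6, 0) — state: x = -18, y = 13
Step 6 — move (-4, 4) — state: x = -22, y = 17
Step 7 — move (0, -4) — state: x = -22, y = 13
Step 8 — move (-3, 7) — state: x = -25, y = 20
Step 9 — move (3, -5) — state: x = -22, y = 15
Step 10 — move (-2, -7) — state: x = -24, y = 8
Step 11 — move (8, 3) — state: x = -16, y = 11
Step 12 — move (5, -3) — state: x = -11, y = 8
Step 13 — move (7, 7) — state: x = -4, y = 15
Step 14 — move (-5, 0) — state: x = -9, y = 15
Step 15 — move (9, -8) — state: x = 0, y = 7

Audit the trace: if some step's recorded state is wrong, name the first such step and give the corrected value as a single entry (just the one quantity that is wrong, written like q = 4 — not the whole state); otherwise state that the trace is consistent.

no error

Step 1: x = 0 + (3) = 3, y = 0 + (-7) = -7 — same as recorded.
Step 2: x = 3 + (-8) = -5, y = -7 + (3) = -4 — confirmed correct.
Step 3: x = -5 + (-5) = -10, y = -4 + (8) = 4 — same as recorded.
Step 4: x = -10 + (-2) = -12, y = 4 + (9) = 13 — consistent with the trace.
Step 5: x = -12 + (-6) = -18, y = 13 + (0) = 13 — same as recorded.
Step 6: x = -18 + (-4) = -22, y = 13 + (4) = 17 — in agreement.
Step 7: x = -22 + (0) = -22, y = 17 + (-4) = 13 — same as recorded.
Step 8: x = -22 + (-3) = -25, y = 13 + (7) = 20 — in agreement.
Step 9: x = -25 + (3) = -22, y = 20 + (-5) = 15 — consistent with the trace.
Step 10: x = -22 + (-2) = -24, y = 15 + (-7) = 8 — matches.
Step 11: x = -24 + (8) = -16, y = 8 + (3) = 11 — consistent with the trace.
Step 12: x = -16 + (5) = -11, y = 11 + (-3) = 8 — confirmed correct.
Step 13: x = -11 + (7) = -4, y = 8 + (7) = 15 — consistent with the trace.
Step 14: x = -4 + (-5) = -9, y = 15 + (0) = 15 — agrees with the trace.
Step 15: x = -9 + (9) = 0, y = 15 + (-8) = 7 — matches.
Nothing is out of place; the run is error-free.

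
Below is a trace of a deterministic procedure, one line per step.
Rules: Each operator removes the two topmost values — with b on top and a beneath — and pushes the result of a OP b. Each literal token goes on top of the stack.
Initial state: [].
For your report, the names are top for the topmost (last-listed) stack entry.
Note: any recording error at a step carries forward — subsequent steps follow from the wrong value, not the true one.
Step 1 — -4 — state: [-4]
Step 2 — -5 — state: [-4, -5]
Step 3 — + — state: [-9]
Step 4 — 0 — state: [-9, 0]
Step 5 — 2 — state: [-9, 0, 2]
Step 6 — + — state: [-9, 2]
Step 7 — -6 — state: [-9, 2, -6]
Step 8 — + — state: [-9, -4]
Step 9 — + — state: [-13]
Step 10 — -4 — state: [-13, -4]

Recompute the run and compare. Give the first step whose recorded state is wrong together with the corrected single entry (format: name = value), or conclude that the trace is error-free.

no error

Recomputing the run from the initial state:
step 1: [-4]
step 2: [-4, -5]
step 3: [-9]
step 4: [-9, 0]
step 5: [-9, 0, 2]
step 6: [-9, 2]
step 7: [-9, 2, -6]
step 8: [-9, -4]
step 9: [-13]
step 10: [-13, -4]
This matches the trace at every step.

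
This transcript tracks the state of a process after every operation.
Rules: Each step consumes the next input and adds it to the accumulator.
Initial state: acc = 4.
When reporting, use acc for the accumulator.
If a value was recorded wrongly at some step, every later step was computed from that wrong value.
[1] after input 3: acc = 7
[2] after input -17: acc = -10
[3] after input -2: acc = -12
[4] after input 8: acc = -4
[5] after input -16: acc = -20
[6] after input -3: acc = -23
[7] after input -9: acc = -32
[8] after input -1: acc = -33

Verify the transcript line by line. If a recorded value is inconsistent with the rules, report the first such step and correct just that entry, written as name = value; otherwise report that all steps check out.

no error

1. acc = 4 + 3 = 7 (same as recorded)
2. acc = 7 + -17 = -10 (agrees with the transcript)
3. acc = -10 + -2 = -12 (verified)
4. acc = -12 + 8 = -4 (confirmed correct)
5. acc = -4 + -16 = -20 (confirmed correct)
6. acc = -20 + -3 = -23 (agrees with the transcript)
7. acc = -23 + -9 = -32 (exactly as logged)
8. acc = -32 + -1 = -33 (in agreement)
Each recorded entry agrees with the recomputation.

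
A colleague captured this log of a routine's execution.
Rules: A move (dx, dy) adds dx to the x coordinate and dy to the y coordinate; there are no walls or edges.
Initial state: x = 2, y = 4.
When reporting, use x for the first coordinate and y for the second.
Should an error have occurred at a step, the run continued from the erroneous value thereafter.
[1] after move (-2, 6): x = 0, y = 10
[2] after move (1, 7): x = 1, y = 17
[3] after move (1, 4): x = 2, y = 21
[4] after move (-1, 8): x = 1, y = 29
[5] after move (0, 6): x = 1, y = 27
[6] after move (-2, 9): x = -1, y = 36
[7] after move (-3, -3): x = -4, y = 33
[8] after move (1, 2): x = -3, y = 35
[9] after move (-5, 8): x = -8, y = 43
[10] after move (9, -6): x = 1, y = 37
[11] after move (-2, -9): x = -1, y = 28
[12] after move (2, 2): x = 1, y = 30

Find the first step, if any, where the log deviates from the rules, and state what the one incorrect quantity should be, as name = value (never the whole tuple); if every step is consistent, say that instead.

step 1: x = 2 + (-2) = 0, y = 4 + (6) = 10 -> exactly as logged
step 2: x = 0 + (1) = 1, y = 10 + (7) = 17 -> matches
step 3: x = 1 + (1) = 2, y = 17 + (4) = 21 -> same as recorded
step 4: x = 2 + (-1) = 1, y = 21 + (8) = 29 -> checks out
step 5: x = 1 + (0) = 1, y = 29 + (6) = 35 -> this is not what the log shows
First deviation found at step 5; the corrected entry is y = 35.

step 5, y = 35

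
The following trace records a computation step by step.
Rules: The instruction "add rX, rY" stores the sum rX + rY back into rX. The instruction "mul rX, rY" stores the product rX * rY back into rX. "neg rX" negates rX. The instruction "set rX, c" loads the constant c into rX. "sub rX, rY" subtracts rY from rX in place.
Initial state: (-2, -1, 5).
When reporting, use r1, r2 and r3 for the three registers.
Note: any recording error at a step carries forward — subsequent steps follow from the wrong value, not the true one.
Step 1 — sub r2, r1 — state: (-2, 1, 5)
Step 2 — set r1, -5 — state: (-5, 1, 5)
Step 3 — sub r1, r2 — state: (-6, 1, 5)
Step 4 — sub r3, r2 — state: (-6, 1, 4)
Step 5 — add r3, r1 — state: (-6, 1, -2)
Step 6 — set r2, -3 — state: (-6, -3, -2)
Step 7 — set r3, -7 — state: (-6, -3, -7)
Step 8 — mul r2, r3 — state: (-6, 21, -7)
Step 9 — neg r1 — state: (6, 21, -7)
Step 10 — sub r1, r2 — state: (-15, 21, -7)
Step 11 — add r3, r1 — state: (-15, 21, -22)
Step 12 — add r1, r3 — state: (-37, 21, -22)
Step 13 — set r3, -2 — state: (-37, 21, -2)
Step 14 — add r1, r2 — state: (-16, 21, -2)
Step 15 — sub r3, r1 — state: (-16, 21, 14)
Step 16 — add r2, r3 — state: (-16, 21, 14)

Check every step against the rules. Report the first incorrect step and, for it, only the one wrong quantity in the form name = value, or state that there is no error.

step 16, r2 = 35

step 1: r2 = -1 - -2 = 1 -> verified
step 2: r1 = -5 -> no discrepancy
step 3: r1 = -5 - 1 = -6 -> verified
step 4: r3 = 5 - 1 = 4 -> matches
step 5: r3 = 4 + -6 = -2 -> verified
step 6: r2 = -3 -> same as recorded
step 7: r3 = -7 -> same as recorded
step 8: r2 = -3 * -7 = 21 -> in agreement
step 9: r1 = -(-6) = 6 -> same as recorded
step 10: r1 = 6 - 21 = -15 -> same as recorded
step 11: r3 = -7 + -15 = -22 -> agrees with the trace
step 12: r1 = -15 + -22 = -37 -> consistent with the trace
step 13: r3 = -2 -> matches
step 14: r1 = -37 + 21 = -16 -> exactly as logged
step 15: r3 = -2 - -16 = 14 -> same as recorded
step 16: r2 = 21 + 14 = 35 -> a discrepancy with the trace
First incorrect step: 16; the correct value is r2 = 35.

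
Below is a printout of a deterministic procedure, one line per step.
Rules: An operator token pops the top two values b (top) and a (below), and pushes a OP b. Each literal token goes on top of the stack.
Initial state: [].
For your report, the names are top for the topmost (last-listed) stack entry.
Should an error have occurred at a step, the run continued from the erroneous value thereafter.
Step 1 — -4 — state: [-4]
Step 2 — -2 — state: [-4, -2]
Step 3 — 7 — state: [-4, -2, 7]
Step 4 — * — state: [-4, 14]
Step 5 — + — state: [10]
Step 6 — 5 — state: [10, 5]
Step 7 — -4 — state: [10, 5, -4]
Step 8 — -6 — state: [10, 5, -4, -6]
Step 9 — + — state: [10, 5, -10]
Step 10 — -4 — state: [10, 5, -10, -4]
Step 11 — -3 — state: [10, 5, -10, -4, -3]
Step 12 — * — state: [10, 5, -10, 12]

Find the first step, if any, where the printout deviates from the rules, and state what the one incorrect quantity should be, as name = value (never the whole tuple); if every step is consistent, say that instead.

step 4, top = -14

Recomputing the run from the initial state:
step 1: [-4]
step 2: [-4, -2]
step 3: [-4, -2, 7]
step 4: [-4, -14]
step 5: [-18]
step 6: [-18, 5]
step 7: [-18, 5, -4]
step 8: [-18, 5, -4, -6]
step 9: [-18, 5, -10]
step 10: [-18, 5, -10, -4]
step 11: [-18, 5, -10, -4, -3]
step 12: [-18, 5, -10, 12]
The first disagreement with the printout is at step 4, where the value should be top = -14.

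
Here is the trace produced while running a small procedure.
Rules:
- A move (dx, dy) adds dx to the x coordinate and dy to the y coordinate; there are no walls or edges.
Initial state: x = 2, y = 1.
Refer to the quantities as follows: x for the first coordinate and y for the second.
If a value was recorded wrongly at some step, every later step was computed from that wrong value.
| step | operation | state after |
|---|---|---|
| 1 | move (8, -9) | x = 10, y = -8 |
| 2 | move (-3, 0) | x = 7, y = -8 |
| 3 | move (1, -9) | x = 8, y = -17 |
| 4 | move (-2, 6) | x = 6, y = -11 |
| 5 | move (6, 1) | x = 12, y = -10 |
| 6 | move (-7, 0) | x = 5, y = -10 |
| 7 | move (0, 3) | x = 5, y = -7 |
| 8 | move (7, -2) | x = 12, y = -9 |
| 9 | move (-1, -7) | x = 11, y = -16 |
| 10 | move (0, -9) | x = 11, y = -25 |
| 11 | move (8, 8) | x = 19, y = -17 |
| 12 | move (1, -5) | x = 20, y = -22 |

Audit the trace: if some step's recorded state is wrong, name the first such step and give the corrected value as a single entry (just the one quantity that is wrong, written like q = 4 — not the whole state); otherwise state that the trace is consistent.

no error

step 1: x = 2 + (8) = 10, y = 1 + (-9) = -8 -> in agreement
step 2: x = 10 + (-3) = 7, y = -8 + (0) = -8 -> in agreement
step 3: x = 7 + (1) = 8, y = -8 + (-9) = -17 -> consistent with the trace
step 4: x = 8 + (-2) = 6, y = -17 + (6) = -11 -> consistent with the trace
step 5: x = 6 + (6) = 12, y = -11 + (1) = -10 -> same as recorded
step 6: x = 12 + (-7) = 5, y = -10 + (0) = -10 -> agrees with the trace
step 7: x = 5 + (0) = 5, y = -10 + (3) = -7 -> checks out
step 8: x = 5 + (7) = 12, y = -7 + (-2) = -9 -> in agreement
step 9: x = 12 + (-1) = 11, y = -9 + (-7) = -16 -> same as recorded
step 10: x = 11 + (0) = 11, y = -16 + (-9) = -25 -> confirmed correct
step 11: x = 11 + (8) = 19, y = -25 + (8) = -17 -> same as recorded
step 12: x = 19 + (1) = 20, y = -17 + (-5) = -22 -> consistent with the trace
All steps check out; nothing to correct.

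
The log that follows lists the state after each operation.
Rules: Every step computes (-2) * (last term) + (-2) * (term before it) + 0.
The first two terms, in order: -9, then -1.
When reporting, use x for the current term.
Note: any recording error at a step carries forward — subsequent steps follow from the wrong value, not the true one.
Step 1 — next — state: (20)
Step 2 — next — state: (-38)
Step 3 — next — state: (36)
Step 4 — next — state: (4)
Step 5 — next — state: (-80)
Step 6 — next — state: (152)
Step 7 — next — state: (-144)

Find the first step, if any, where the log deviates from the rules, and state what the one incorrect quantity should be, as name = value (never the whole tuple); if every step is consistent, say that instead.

no error

Recomputing the run from the initial state:
step 1: x = 20
step 2: x = -38
step 3: x = 36
step 4: x = 4
step 5: x = -80
step 6: x = 152
step 7: x = -144
This matches the log at every step.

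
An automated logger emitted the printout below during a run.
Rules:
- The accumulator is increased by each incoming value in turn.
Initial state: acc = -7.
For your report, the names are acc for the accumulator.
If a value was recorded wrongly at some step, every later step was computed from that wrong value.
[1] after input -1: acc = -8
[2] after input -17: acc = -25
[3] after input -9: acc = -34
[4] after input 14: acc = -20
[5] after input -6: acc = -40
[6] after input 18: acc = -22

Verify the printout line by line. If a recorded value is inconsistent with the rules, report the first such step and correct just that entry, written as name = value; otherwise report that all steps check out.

step 5, acc = -26

1. acc = -7 + -1 = -8 (consistent with the printout)
2. acc = -8 + -17 = -25 (matches)
3. acc = -25 + -9 = -34 (agrees with the printout)
4. acc = -34 + 14 = -20 (matches)
5. acc = -20 + -6 = -26 (this is not what the printout shows)
The earliest wrong entry is at step 5: it should read acc = -26.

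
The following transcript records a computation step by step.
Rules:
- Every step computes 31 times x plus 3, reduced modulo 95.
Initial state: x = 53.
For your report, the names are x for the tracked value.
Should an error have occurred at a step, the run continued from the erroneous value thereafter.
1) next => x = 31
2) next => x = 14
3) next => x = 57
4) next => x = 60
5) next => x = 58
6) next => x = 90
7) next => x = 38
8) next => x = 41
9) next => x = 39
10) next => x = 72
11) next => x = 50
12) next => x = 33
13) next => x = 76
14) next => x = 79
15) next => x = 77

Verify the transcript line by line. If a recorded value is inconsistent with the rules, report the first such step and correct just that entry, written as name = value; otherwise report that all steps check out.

Step 1: x = (31*53 + 3) mod 95 = 31 — exactly as logged.
Step 2: x = (31*31 + 3) mod 95 = 14 — confirmed correct.
Step 3: x = (31*14 + 3) mod 95 = 57 — same as recorded.
Step 4: x = (31*57 + 3) mod 95 = 60 — no discrepancy.
Step 5: x = (31*60 + 3) mod 95 = 58 — agrees with the transcript.
Step 6: x = (31*58 + 3) mod 95 = 91 — not what was recorded.
The earliest wrong entry is at step 6: it should read x = 91.

step 6, x = 91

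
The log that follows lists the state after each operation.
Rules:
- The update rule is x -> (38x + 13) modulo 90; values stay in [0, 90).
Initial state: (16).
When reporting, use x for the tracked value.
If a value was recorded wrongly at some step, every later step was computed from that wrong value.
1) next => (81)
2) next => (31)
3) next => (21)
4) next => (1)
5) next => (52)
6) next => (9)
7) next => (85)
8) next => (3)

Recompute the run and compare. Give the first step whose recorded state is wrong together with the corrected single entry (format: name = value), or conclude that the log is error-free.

Recomputing the run from the initial state:
step 1: x = 81
step 2: x = 31
step 3: x = 21
step 4: x = 1
step 5: x = 51
step 6: x = 61
step 7: x = 81
step 8: x = 31
The first disagreement with the log is at step 5, where the value should be x = 51.

step 5, x = 51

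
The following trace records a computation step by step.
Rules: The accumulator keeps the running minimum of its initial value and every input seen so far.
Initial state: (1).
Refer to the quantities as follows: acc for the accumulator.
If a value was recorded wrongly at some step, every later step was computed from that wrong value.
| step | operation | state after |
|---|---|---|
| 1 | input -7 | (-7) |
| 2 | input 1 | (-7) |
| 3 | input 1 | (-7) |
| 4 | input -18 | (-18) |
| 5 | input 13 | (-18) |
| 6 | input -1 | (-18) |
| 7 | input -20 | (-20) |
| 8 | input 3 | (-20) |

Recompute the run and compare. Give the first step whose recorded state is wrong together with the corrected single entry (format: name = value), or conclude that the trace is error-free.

no error

Recomputing the run from the initial state:
step 1: acc = -7
step 2: acc = -7
step 3: acc = -7
step 4: acc = -18
step 5: acc = -18
step 6: acc = -18
step 7: acc = -20
step 8: acc = -20
This matches the trace at every step.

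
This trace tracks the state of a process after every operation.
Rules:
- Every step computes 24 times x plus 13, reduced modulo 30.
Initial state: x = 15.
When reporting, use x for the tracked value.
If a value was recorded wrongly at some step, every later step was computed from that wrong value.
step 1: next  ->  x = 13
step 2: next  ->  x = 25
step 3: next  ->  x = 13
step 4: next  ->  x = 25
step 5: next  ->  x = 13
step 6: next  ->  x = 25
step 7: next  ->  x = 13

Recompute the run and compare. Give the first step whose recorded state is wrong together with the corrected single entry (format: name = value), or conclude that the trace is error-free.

Recomputing the run from the initial state:
step 1: x = 13
step 2: x = 25
step 3: x = 13
step 4: x = 25
step 5: x = 13
step 6: x = 25
step 7: x = 13
This matches the trace at every step.

no error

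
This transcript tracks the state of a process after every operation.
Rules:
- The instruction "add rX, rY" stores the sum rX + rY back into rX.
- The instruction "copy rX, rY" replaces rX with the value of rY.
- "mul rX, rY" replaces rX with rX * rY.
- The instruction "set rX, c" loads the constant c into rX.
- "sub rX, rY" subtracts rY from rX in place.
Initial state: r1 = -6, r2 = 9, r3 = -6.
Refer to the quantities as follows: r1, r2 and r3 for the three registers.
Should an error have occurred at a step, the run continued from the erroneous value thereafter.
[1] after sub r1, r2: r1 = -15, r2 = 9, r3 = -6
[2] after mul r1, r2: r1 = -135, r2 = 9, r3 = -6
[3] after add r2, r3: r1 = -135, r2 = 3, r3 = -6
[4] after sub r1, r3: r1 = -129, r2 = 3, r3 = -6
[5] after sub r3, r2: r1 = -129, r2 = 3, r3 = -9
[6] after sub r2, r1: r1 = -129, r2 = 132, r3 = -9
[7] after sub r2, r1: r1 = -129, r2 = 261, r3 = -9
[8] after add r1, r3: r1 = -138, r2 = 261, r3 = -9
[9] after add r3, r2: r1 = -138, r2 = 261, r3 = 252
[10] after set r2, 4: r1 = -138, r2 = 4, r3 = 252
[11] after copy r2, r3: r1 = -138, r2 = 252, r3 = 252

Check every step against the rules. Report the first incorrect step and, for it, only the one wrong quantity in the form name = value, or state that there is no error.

step 1: r1 = -6 - 9 = -15 -> no discrepancy
step 2: r1 = -15 * 9 = -135 -> same as recorded
step 3: r2 = 9 + -6 = 3 -> same as recorded
step 4: r1 = -135 - -6 = -129 -> same as recorded
step 5: r3 = -6 - 3 = -9 -> exactly as logged
step 6: r2 = 3 - -129 = 132 -> confirmed correct
step 7: r2 = 132 - -129 = 261 -> no discrepancy
step 8: r1 = -129 + -9 = -138 -> verified
step 9: r3 = -9 + 261 = 252 -> consistent with the transcript
step 10: r2 = 4 -> same as recorded
step 11: r2 = 252 -> confirmed correct
Each recorded entry agrees with the recomputation.

no error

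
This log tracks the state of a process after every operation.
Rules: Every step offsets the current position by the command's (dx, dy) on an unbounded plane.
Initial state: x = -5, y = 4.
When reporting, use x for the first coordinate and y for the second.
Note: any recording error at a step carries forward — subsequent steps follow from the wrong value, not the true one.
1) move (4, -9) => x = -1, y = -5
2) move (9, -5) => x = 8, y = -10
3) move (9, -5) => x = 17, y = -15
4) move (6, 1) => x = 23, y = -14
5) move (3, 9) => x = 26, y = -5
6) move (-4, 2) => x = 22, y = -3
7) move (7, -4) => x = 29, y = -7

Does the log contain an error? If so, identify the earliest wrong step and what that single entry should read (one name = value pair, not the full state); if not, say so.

Recomputing the run from the initial state:
step 1: x = -1, y = -5
step 2: x = 8, y = -10
step 3: x = 17, y = -15
step 4: x = 23, y = -14
step 5: x = 26, y = -5
step 6: x = 22, y = -3
step 7: x = 29, y = -7
This matches the log at every step.

no error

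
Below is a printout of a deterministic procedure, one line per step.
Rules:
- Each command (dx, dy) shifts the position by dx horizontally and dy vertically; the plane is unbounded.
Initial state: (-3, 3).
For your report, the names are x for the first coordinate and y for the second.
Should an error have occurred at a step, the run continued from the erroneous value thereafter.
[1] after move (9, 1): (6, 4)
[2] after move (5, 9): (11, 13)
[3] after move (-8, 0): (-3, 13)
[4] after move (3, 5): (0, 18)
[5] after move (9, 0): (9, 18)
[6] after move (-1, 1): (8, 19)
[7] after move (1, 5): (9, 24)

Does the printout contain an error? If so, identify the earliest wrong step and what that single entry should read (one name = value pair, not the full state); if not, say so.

Step 1: x = -3 + (9) = 6, y = 3 + (1) = 4 — in agreement.
Step 2: x = 6 + (5) = 11, y = 4 + (9) = 13 — same as recorded.
Step 3: x = 11 + (-8) = 3, y = 13 + (0) = 13 — the entry is off here.
That makes step 3 the first incorrect line — x = 3 is what it should show.

step 3, x = 3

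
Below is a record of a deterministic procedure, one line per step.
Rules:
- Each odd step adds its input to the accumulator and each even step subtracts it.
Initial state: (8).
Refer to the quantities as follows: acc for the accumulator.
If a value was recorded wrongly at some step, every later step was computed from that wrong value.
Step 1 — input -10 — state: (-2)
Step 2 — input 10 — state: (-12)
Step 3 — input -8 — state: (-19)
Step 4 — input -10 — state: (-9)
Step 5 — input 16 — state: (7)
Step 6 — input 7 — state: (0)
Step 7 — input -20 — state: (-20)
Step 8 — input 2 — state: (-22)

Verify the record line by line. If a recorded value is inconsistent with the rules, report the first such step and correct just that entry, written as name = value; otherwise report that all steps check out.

step 3, acc = -20

Step 1: acc = 8 + -10 = -2 — in agreement.
Step 2: acc = -2 - 10 = -12 — in agreement.
Step 3: acc = -12 + -8 = -20 — the recorded entry deviates here.
First incorrect step: 3; the correct value is acc = -20.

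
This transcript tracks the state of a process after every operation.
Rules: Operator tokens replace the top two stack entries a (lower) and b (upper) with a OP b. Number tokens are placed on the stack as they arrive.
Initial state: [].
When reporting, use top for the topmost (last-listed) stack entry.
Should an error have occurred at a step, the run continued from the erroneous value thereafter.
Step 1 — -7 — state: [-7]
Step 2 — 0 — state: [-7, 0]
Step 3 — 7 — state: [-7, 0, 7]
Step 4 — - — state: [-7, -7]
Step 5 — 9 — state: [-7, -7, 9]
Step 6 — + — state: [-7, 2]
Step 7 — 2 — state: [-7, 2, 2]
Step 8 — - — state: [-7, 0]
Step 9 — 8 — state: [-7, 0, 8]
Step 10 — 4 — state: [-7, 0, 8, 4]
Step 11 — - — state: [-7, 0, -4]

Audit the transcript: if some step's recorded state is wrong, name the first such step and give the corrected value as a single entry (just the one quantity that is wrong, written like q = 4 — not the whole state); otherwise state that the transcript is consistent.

Step 1: push -7: top = -7 — consistent with the transcript.
Step 2: push 0: top = 0 — no discrepancy.
Step 3: push 7: top = 7 — matches.
Step 4: 0 - 7 = -7 — exactly as logged.
Step 5: push 9: top = 9 — no discrepancy.
Step 6: -7 + 9 = 2 — verified.
Step 7: push 2: top = 2 — matches.
Step 8: 2 - 2 = 0 — verified.
Step 9: push 8: top = 8 — verified.
Step 10: push 4: top = 4 — exactly as logged.
Step 11: 8 - 4 = 4 — the recorded entry deviates here.
That makes step 11 the first incorrect line — top = 4 is what it should show.

step 11, top = 4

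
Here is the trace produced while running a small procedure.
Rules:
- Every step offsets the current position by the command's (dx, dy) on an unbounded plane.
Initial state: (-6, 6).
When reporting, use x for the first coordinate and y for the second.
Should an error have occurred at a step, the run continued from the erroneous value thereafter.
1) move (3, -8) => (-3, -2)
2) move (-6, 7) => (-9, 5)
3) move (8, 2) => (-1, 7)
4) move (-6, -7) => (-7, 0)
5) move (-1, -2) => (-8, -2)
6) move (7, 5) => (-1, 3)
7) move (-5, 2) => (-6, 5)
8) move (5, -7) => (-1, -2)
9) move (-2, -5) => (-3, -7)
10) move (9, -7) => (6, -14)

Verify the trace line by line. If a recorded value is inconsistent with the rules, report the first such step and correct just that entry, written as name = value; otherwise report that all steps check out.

no error

Recomputing the run from the initial state:
step 1: x = -3, y = -2
step 2: x = -9, y = 5
step 3: x = -1, y = 7
step 4: x = -7, y = 0
step 5: x = -8, y = -2
step 6: x = -1, y = 3
step 7: x = -6, y = 5
step 8: x = -1, y = -2
step 9: x = -3, y = -7
step 10: x = 6, y = -14
This matches the trace at every step.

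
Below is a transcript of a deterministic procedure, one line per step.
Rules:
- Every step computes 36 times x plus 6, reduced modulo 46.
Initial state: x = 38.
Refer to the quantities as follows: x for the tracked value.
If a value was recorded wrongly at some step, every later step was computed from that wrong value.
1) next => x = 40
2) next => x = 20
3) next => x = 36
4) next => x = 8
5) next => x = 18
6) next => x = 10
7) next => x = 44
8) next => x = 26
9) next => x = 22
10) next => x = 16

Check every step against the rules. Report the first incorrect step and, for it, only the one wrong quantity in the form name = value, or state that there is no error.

Step 1: x = (36*38 + 6) mod 46 = 40 — consistent with the transcript.
Step 2: x = (36*40 + 6) mod 46 = 20 — no discrepancy.
Step 3: x = (36*20 + 6) mod 46 = 36 — same as recorded.
Step 4: x = (36*36 + 6) mod 46 = 14 — this is not what the transcript shows.
So the first discrepancy is step 4, where the right value is x = 14.

step 4, x = 14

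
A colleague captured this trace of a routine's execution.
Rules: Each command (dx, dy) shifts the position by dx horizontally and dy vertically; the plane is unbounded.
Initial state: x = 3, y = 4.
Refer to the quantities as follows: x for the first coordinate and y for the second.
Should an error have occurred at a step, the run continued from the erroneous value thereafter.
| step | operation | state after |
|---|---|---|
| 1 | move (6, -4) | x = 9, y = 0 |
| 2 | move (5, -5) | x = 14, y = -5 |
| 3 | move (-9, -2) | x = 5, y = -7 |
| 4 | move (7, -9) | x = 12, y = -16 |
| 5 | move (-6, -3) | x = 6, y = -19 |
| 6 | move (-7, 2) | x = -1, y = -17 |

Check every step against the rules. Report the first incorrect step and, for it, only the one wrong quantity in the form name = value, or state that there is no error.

no error

Step 1: x = 3 + (6) = 9, y = 4 + (-4) = 0 — agrees with the trace.
Step 2: x = 9 + (5) = 14, y = 0 + (-5) = -5 — consistent with the trace.
Step 3: x = 14 + (-9) = 5, y = -5 + (-2) = -7 — agrees with the trace.
Step 4: x = 5 + (7) = 12, y = -7 + (-9) = -16 — consistent with the trace.
Step 5: x = 12 + (-6) = 6, y = -16 + (-3) = -19 — in agreement.
Step 6: x = 6 + (-7) = -1, y = -19 + (2) = -17 — agrees with the trace.
No step deviates from the rules.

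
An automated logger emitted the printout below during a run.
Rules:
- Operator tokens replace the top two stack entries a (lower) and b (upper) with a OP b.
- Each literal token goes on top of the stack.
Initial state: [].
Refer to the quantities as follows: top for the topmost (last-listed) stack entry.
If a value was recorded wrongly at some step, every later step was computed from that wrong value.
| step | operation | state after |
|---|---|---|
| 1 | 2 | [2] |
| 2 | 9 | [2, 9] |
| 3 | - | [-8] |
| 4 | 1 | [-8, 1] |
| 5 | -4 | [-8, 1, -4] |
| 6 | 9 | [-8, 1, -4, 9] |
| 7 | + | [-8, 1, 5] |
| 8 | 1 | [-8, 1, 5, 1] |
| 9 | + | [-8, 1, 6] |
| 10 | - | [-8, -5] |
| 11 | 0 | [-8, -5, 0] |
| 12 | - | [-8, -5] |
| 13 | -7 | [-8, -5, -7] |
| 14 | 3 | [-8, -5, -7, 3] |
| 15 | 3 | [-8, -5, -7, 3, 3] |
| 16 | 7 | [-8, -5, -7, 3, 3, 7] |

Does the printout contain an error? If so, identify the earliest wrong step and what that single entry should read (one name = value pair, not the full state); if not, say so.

step 3, top = -7

Recomputing the run from the initial state:
step 1: [2]
step 2: [2, 9]
step 3: [-7]
step 4: [-7, 1]
step 5: [-7, 1, -4]
step 6: [-7, 1, -4, 9]
step 7: [-7, 1, 5]
step 8: [-7, 1, 5, 1]
step 9: [-7, 1, 6]
step 10: [-7, -5]
step 11: [-7, -5, 0]
step 12: [-7, -5]
step 13: [-7, -5, -7]
step 14: [-7, -5, -7, 3]
step 15: [-7, -5, -7, 3, 3]
step 16: [-7, -5, -7, 3, 3, 7]
The first disagreement with the printout is at step 3, where the value should be top = -7.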